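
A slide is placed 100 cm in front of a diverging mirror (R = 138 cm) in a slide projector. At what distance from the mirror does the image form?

40.8 cm

f = R/2 = 138/2 = 69.00 cm; for a diverging mirror, f = -69.00 cm.
Mirror equation: 1/v = 1/f − 1/u = 1/(-69.00) − 1/(100) = -0.01449 − 0.01000 = -0.02449, so v = -40.8 cm.
The image is virtual, upright and reduced, behind the mirror.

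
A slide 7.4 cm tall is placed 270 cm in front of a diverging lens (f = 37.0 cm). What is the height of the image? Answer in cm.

0.892 cm

For a diverging lens, f = -37.0 cm.
1/d_i = 1/f − 1/d_o = 1/(-37.00) − 1/(270) = -0.03073, so d_i = -32.54 cm.
m = −d_i/d_o = +0.1205.
|h_i| = |m|·h_o = 0.1205 × 7.4 = 0.892 cm. The image is virtual, upright and reduced, on the same side as the object.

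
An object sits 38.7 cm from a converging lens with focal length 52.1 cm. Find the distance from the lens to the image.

150 cm

Thin-lens equation: 1/s_i = 1/f − 1/s_o = 1/(52.10) − 1/(38.7) = 0.01919 − 0.02584 = -0.006646, so s_i = -150 cm.
The image is virtual, upright and enlarged, on the same side as the object.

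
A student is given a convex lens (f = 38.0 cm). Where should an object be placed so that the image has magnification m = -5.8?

44.6 cm

m = −d_i/d_o ⇒ d_i = −m·d_o.
1/f = 1/d_o + 1/d_i = 1/d_o − 1/(m·d_o) = (1 − 1/m)/d_o, so d_o = f(1 − 1/m) = (38.00)(1 − 1/(-5.8)) = 44.6 cm.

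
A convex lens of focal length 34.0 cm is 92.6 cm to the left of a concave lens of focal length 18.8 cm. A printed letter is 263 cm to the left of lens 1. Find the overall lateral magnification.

Lens 1: 1/d_i1 = 1/(34.0) − 1/(263) = 0.02561, so d_i1 = 39.05 cm; m₁ = −d_i1/d_o1 = -0.1485.
d_o2 = 92.6 − (39.05) = 53.55 cm.
f₂ = −18.8 cm (diverging).
Lens 2: 1/d_i2 = 1/(-18.8) − 1/(53.55) = -0.07187, so d_i2 = -13.91 cm; m₂ = −d_i2/d_o2 = +0.2598.
m = m₁·m₂ = (-0.1485)(+0.2598) = -0.0386.

m = -0.0386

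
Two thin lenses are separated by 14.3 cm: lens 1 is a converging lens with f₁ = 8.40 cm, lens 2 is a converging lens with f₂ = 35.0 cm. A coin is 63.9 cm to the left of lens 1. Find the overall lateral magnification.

Lens 1: 1/d_i1 = 1/(8.40) − 1/(63.9) = 0.1034, so d_i1 = 9.671 cm; m₁ = −d_i1/d_o1 = -0.1513.
d_o2 = 14.3 − (9.671) = 4.629 cm.
Lens 2: 1/d_i2 = 1/(35.0) − 1/(4.629) = -0.1875, so d_i2 = -5.335 cm; m₂ = −d_i2/d_o2 = +1.152.
m = m₁·m₂ = (-0.1513)(+1.152) = -0.174.

m = -0.174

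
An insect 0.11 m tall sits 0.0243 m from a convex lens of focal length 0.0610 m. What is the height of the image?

0.183 m

1/d_i = 1/f − 1/d_o = 1/(0.06100) − 1/(0.0243) = -24.76, so d_i = -0.04039 m.
m = −d_i/d_o = +1.662.
|h_i| = |m|·h_o = 1.662 × 0.11 = 0.183 m. The image is virtual, upright and enlarged, on the same side as the object.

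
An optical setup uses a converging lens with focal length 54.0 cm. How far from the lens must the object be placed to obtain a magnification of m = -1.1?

m = −d_i/d_o ⇒ d_i = −m·d_o.
1/f = 1/d_o + 1/d_i = 1/d_o − 1/(m·d_o) = (1 − 1/m)/d_o, so d_o = f(1 − 1/m) = (54.00)(1 − 1/(-1.1)) = 103 cm.

103 cm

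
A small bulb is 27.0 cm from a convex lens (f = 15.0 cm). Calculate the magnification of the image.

1/d_i = 1/f − 1/d_o = 1/(15.00) − 1/(27.0) = 0.02963, so d_i = 33.75 cm.
m = −d_i/d_o = −(33.75)/(27.0) = -1.25.
The image is real, inverted and enlarged, on the far side of the lens.

m = -1.25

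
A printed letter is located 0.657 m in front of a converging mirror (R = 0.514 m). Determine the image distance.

f = R/2 = 0.514/2 = 0.2570 m.
Mirror equation: 1/v = 1/f − 1/u = 1/(0.2570) − 1/(0.657) = 3.891 − 1.522 = 2.369, so v = 0.422 m.
The image is real, inverted and reduced, in front of the mirror.

0.422 m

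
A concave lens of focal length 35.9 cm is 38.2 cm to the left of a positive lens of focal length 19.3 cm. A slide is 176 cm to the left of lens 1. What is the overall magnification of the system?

f₁ = −35.9 cm (diverging).
Lens 1: 1/d_i1 = 1/(-35.9) − 1/(176) = -0.03354, so d_i1 = -29.82 cm; m₁ = −d_i1/d_o1 = +0.1694.
d_o2 = 38.2 − (-29.82) = 68.02 cm.
Lens 2: 1/d_i2 = 1/(19.3) − 1/(68.02) = 0.03711, so d_i2 = 26.95 cm; m₂ = −d_i2/d_o2 = -0.3961.
m = m₁·m₂ = (+0.1694)(-0.3961) = -0.0671.

m = -0.0671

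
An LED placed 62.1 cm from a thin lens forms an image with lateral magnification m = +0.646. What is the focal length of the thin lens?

f = -113 cm (diverging)

m = −d_i/d_o ⇒ d_i = −m·d_o = −(+0.646)·(62.1) = -40.12 cm.
1/f = 1/d_o + 1/d_i = 1/(62.1) + 1/(-40.12) = -0.008822, so f = -113 cm.
Since f is negative, the thin lens is diverging.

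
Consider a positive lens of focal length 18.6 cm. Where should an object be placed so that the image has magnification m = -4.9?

22.4 cm

m = −d_i/d_o ⇒ d_i = −m·d_o.
1/f = 1/d_o + 1/d_i = 1/d_o − 1/(m·d_o) = (1 − 1/m)/d_o, so d_o = f(1 − 1/m) = (18.60)(1 − 1/(-4.9)) = 22.4 cm.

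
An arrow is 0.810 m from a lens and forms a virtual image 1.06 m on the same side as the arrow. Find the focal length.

Virtual image ⇒ d_i = −1.06 m.
1/f = 1/d_o + 1/d_i = 1/(0.810) + 1/(-1.06) = 0.2912, so f = 3.43 m.
Since f is positive, the lens is converging.

f = 3.43 m (converging)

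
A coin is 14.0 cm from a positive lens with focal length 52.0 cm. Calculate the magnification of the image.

m = +1.37

1/d_i = 1/f − 1/d_o = 1/(52.00) − 1/(14.0) = -0.05220, so d_i = -19.16 cm.
m = −d_i/d_o = −(-19.16)/(14.0) = +1.37.
The image is virtual, upright and enlarged, on the same side as the object.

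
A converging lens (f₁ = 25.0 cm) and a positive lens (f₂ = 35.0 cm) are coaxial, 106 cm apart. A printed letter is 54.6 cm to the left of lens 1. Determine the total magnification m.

Lens 1: 1/d_i1 = 1/(25.0) − 1/(54.6) = 0.02168, so d_i1 = 46.11 cm; m₁ = −d_i1/d_o1 = -0.8445.
d_o2 = 106 − (46.11) = 59.89 cm.
Lens 2: 1/d_i2 = 1/(35.0) − 1/(59.89) = 0.01187, so d_i2 = 84.22 cm; m₂ = −d_i2/d_o2 = -1.406.
m = m₁·m₂ = (-0.8445)(-1.406) = +1.19.

m = +1.19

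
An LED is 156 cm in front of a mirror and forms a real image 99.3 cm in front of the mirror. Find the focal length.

f = 60.7 cm (concave)

Real image ⇒ d_i = +99.3 cm.
1/f = 1/d_o + 1/d_i = 1/(156) + 1/(99.3) = 0.01648, so f = 60.7 cm.
Since f is positive, the mirror is concave.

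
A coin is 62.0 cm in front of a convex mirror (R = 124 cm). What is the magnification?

f = R/2 = 124/2 = 62.00 cm; for a convex mirror, f = -62.00 cm.
1/d_i = 1/f − 1/d_o = 1/(-62.00) − 1/(62.0) = -0.03226, so d_i = -31.00 cm.
m = −d_i/d_o = −(-31.00)/(62.0) = +0.500.
The image is virtual, upright and reduced, behind the mirror.

m = +0.500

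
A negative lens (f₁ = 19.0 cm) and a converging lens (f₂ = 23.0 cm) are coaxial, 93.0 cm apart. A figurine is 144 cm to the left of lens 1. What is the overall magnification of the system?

m = -0.0309

f₁ = −19.0 cm (diverging).
Lens 1: 1/d_i1 = 1/(-19.0) − 1/(144) = -0.05958, so d_i1 = -16.79 cm; m₁ = −d_i1/d_o1 = +0.1166.
d_o2 = 93.0 − (-16.79) = 109.8 cm.
Lens 2: 1/d_i2 = 1/(23.0) − 1/(109.8) = 0.03437, so d_i2 = 29.09 cm; m₂ = −d_i2/d_o2 = -0.2650.
m = m₁·m₂ = (+0.1166)(-0.2650) = -0.0309.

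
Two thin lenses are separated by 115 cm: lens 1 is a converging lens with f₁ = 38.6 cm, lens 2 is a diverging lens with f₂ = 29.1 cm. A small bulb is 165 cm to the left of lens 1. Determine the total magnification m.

Lens 1: 1/d_i1 = 1/(38.6) − 1/(165) = 0.01985, so d_i1 = 50.39 cm; m₁ = −d_i1/d_o1 = -0.3054.
d_o2 = 115 − (50.39) = 64.61 cm.
f₂ = −29.1 cm (diverging).
Lens 2: 1/d_i2 = 1/(-29.1) − 1/(64.61) = -0.04984, so d_i2 = -20.06 cm; m₂ = −d_i2/d_o2 = +0.3105.
m = m₁·m₂ = (-0.3054)(+0.3105) = -0.0948.

m = -0.0948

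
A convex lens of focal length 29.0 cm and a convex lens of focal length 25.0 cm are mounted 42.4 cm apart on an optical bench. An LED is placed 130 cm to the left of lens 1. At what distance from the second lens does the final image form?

Lens 1: 1/d_i1 = 1/f₁ − 1/d_o1 = 1/(29.0) − 1/(130) = 0.02679, so d_i1 = 37.33 cm.
The intermediate image is 37.33 cm to the right of lens 1, which is 42.4 − (37.33) = 5.070 cm to the left of lens 2, so d_o2 = +5.070 cm.
Lens 2: 1/d_i2 = 1/f₂ − 1/d_o2 = 1/(25.0) − 1/(5.070) = -0.1572, so d_i2 = -6.36 cm.
The final image is virtual, 6.36 cm to the left of lens 2 (overall magnification ≈ -0.36).

6.36 cm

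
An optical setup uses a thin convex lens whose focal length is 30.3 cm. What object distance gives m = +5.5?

24.8 cm

m = −d_i/d_o ⇒ d_i = −m·d_o.
1/f = 1/d_o + 1/d_i = 1/d_o − 1/(m·d_o) = (1 − 1/m)/d_o, so d_o = f(1 − 1/m) = (30.30)(1 − 1/(+5.5)) = 24.8 cm.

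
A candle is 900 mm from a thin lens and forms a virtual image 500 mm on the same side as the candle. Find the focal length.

f = -1120 mm (diverging)

Virtual image ⇒ d_i = −500 mm.
1/f = 1/d_o + 1/d_i = 1/(900) + 1/(-500) = -0.0008889, so f = -1120 mm.
Since f is negative, the thin lens is diverging.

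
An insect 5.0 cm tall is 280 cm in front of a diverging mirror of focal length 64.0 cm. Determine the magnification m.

m = +0.186

For a diverging mirror, f = -64.0 cm.
1/d_i = 1/f − 1/d_o = 1/(-64.00) − 1/(280) = -0.01920, so d_i = -52.09 cm.
m = −d_i/d_o = −(-52.09)/(280) = +0.186.
The image is virtual, upright and reduced, behind the mirror.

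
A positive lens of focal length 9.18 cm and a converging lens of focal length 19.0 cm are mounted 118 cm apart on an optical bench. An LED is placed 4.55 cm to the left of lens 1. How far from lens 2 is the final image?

22.3 cm

Lens 1: 1/d_i1 = 1/f₁ − 1/d_o1 = 1/(9.18) − 1/(4.55) = -0.1108, so d_i1 = -9.021 cm.
The intermediate image is 9.021 cm to the left of lens 1 (virtual), which is 118 − (-9.021) = 127.0 cm to the left of lens 2, so d_o2 = +127.0 cm.
Lens 2: 1/d_i2 = 1/f₂ − 1/d_o2 = 1/(19.0) − 1/(127.0) = 0.04476, so d_i2 = 22.3 cm.
The final image is real, 22.3 cm to the right of lens 2 (overall magnification ≈ -0.35).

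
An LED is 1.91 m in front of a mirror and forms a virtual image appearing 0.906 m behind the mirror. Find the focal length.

Virtual image ⇒ d_i = −0.906 m.
1/f = 1/d_o + 1/d_i = 1/(1.91) + 1/(-0.906) = -0.5802, so f = -1.72 m.
Since f is negative, the mirror is convex.

f = -1.72 m (convex)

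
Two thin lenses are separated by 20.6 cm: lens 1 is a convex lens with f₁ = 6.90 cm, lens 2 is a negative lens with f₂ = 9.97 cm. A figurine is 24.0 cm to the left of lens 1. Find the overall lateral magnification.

Lens 1: 1/d_i1 = 1/(6.90) − 1/(24.0) = 0.1033, so d_i1 = 9.684 cm; m₁ = −d_i1/d_o1 = -0.4035.
d_o2 = 20.6 − (9.684) = 10.92 cm.
f₂ = −9.97 cm (diverging).
Lens 2: 1/d_i2 = 1/(-9.97) − 1/(10.92) = -0.1919, so d_i2 = -5.212 cm; m₂ = −d_i2/d_o2 = +0.4773.
m = m₁·m₂ = (-0.4035)(+0.4773) = -0.193.

m = -0.193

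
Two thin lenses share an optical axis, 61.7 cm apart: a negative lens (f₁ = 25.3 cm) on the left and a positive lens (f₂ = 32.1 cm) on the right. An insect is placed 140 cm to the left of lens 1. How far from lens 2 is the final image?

52.3 cm

Lens 1 is diverging, so f₁ = −25.3 cm.
Lens 1: 1/d_i1 = 1/f₁ − 1/d_o1 = 1/(-25.3) − 1/(140) = -0.04667, so d_i1 = -21.43 cm.
The intermediate image is 21.43 cm to the left of lens 1 (virtual), which is 61.7 − (-21.43) = 83.13 cm to the left of lens 2, so d_o2 = +83.13 cm.
Lens 2: 1/d_i2 = 1/f₂ − 1/d_o2 = 1/(32.1) − 1/(83.13) = 0.01912, so d_i2 = 52.3 cm.
The final image is real, 52.3 cm to the right of lens 2 (overall magnification ≈ -0.096).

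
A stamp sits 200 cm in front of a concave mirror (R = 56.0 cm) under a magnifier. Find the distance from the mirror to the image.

f = R/2 = 56.0/2 = 28.00 cm.
Mirror equation: 1/v = 1/f − 1/u = 1/(28.00) − 1/(200) = 0.03571 − 0.005000 = 0.03071, so v = 32.6 cm.
The image is real, inverted and reduced, in front of the mirror.

32.6 cm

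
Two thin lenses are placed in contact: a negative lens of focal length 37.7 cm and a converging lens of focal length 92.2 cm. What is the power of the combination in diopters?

P = -1.57 D

P₁ = 1/f₁ = 1/(-0.377 m) = -2.653 D; P₂ = 1/f₂ = 1/(0.922 m) = +1.085 D.
For thin lenses in contact, P = P₁ + P₂ = (-2.653) + (+1.085) = -1.57 D.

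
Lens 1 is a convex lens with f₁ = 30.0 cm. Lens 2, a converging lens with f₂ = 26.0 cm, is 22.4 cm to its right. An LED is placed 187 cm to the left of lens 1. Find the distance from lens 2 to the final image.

Lens 1: 1/d_i1 = 1/f₁ − 1/d_o1 = 1/(30.0) − 1/(187) = 0.02799, so d_i1 = 35.73 cm.
The intermediate image is 35.73 cm to the right of lens 1, which lies 13.33 cm to the right of lens 2 — a virtual object — so d_o2 = −13.33 cm.
Lens 2: 1/d_i2 = 1/f₂ − 1/d_o2 = 1/(26.0) − 1/(-13.33) = 0.1135, so d_i2 = 8.81 cm.
The final image is real, 8.81 cm to the right of lens 2 (overall magnification ≈ -0.13).

8.81 cm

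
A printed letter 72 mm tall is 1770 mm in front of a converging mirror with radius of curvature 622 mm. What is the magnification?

m = -0.213

f = R/2 = 622/2 = 311.0 mm.
1/d_i = 1/f − 1/d_o = 1/(311.0) − 1/(1770) = 0.002650, so d_i = 377.3 mm.
m = −d_i/d_o = −(377.3)/(1770) = -0.213.
The image is real, inverted and reduced, in front of the mirror.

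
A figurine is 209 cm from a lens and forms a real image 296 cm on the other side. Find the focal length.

f = 123 cm (converging)

Real image ⇒ d_i = +296 cm.
1/f = 1/d_o + 1/d_i = 1/(209) + 1/(296) = 0.008163, so f = 123 cm.
Since f is positive, the lens is converging.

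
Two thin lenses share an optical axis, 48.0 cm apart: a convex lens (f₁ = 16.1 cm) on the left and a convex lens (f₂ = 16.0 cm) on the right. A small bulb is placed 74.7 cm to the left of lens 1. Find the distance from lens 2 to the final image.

38.3 cm

Lens 1: 1/d_i1 = 1/f₁ − 1/d_o1 = 1/(16.1) − 1/(74.7) = 0.04872, so d_i1 = 20.52 cm.
The intermediate image is 20.52 cm to the right of lens 1, which is 48.0 − (20.52) = 27.48 cm to the left of lens 2, so d_o2 = +27.48 cm.
Lens 2: 1/d_i2 = 1/f₂ − 1/d_o2 = 1/(16.0) − 1/(27.48) = 0.02611, so d_i2 = 38.3 cm.
The final image is real, 38.3 cm to the right of lens 2 (overall magnification ≈ 0.38).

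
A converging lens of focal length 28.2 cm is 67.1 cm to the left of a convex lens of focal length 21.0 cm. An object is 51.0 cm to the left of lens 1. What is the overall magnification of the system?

Lens 1: 1/d_i1 = 1/(28.2) − 1/(51.0) = 0.01585, so d_i1 = 63.08 cm; m₁ = −d_i1/d_o1 = -1.237.
d_o2 = 67.1 − (63.08) = 4.020 cm.
Lens 2: 1/d_i2 = 1/(21.0) − 1/(4.020) = -0.2011, so d_i2 = -4.972 cm; m₂ = −d_i2/d_o2 = +1.237.
m = m₁·m₂ = (-1.237)(+1.237) = -1.53.

m = -1.53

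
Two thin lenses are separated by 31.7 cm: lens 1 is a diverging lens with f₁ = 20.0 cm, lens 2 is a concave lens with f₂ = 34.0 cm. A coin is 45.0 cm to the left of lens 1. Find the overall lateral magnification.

f₁ = −20.0 cm (diverging).
Lens 1: 1/d_i1 = 1/(-20.0) − 1/(45.0) = -0.07222, so d_i1 = -13.85 cm; m₁ = −d_i1/d_o1 = +0.3078.
d_o2 = 31.7 − (-13.85) = 45.55 cm.
f₂ = −34.0 cm (diverging).
Lens 2: 1/d_i2 = 1/(-34.0) − 1/(45.55) = -0.05137, so d_i2 = -19.47 cm; m₂ = −d_i2/d_o2 = +0.4274.
m = m₁·m₂ = (+0.3078)(+0.4274) = +0.132.

m = +0.132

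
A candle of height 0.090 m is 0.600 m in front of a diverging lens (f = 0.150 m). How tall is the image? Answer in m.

0.0180 m

For a diverging lens, f = -0.150 m.
1/d_i = 1/f − 1/d_o = 1/(-0.1500) − 1/(0.600) = -8.333, so d_i = -0.1200 m.
m = −d_i/d_o = +0.2000.
|h_i| = |m|·h_o = 0.2000 × 0.090 = 0.0180 m. The image is virtual, upright and reduced, on the same side as the object.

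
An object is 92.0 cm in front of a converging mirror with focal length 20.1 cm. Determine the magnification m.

m = -0.280

1/d_i = 1/f − 1/d_o = 1/(20.10) − 1/(92.0) = 0.03888, so d_i = 25.72 cm.
m = −d_i/d_o = −(25.72)/(92.0) = -0.280.
The image is real, inverted and reduced, in front of the mirror.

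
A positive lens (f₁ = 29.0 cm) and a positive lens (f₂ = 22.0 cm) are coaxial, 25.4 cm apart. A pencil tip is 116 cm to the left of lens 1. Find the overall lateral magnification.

Lens 1: 1/d_i1 = 1/(29.0) − 1/(116) = 0.02586, so d_i1 = 38.67 cm; m₁ = −d_i1/d_o1 = -0.3334.
d_o2 = 25.4 − (38.67) = -13.27 cm (virtual object).
Lens 2: 1/d_i2 = 1/(22.0) − 1/(-13.27) = 0.1208, so d_i2 = 8.277 cm; m₂ = −d_i2/d_o2 = +0.6238.
m = m₁·m₂ = (-0.3334)(+0.6238) = -0.208.

m = -0.208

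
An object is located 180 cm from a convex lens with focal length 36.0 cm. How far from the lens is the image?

45.0 cm

Thin-lens equation: 1/d_i = 1/f − 1/d_o = 1/(36.00) − 1/(180) = 0.02778 − 0.005556 = 0.02222, so d_i = 45.0 cm.
The image is real, inverted and reduced, on the far side of the lens.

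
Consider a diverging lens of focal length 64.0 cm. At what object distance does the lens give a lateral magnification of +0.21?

For a diverging lens, f = -64.0 cm.
m = −d_i/d_o ⇒ d_i = −m·d_o.
1/f = 1/d_o + 1/d_i = 1/d_o − 1/(m·d_o) = (1 − 1/m)/d_o, so d_o = f(1 − 1/m) = (-64.00)(1 − 1/(+0.21)) = 241 cm.

241 cm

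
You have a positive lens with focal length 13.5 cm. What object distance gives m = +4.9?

m = −d_i/d_o ⇒ d_i = −m·d_o.
1/f = 1/d_o + 1/d_i = 1/d_o − 1/(m·d_o) = (1 − 1/m)/d_o, so d_o = f(1 − 1/m) = (13.50)(1 − 1/(+4.9)) = 10.7 cm.

10.7 cm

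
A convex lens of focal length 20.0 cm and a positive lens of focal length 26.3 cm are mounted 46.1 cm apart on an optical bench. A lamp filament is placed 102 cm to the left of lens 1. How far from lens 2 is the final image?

Lens 1: 1/d_i1 = 1/f₁ − 1/d_o1 = 1/(20.0) − 1/(102) = 0.04020, so d_i1 = 24.88 cm.
The intermediate image is 24.88 cm to the right of lens 1, which is 46.1 − (24.88) = 21.22 cm to the left of lens 2, so d_o2 = +21.22 cm.
Lens 2: 1/d_i2 = 1/f₂ − 1/d_o2 = 1/(26.3) − 1/(21.22) = -0.009103, so d_i2 = -110 cm.
The final image is virtual, 110 cm to the left of lens 2 (overall magnification ≈ -1.3).

110 cm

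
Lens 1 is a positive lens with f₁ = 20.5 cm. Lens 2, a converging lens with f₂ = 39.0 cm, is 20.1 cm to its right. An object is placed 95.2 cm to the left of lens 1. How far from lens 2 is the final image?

Lens 1: 1/d_i1 = 1/f₁ − 1/d_o1 = 1/(20.5) − 1/(95.2) = 0.03828, so d_i1 = 26.13 cm.
The intermediate image is 26.13 cm to the right of lens 1, which lies 6.030 cm to the right of lens 2 — a virtual object — so d_o2 = −6.030 cm.
Lens 2: 1/d_i2 = 1/f₂ − 1/d_o2 = 1/(39.0) − 1/(-6.030) = 0.1915, so d_i2 = 5.22 cm.
The final image is real, 5.22 cm to the right of lens 2 (overall magnification ≈ -0.24).

5.22 cm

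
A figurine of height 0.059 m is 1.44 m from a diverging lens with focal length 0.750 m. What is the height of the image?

For a diverging lens, f = -0.750 m.
1/d_i = 1/f − 1/d_o = 1/(-0.7500) − 1/(1.44) = -2.028, so d_i = -0.4932 m.
m = −d_i/d_o = +0.3425.
|h_i| = |m|·h_o = 0.3425 × 0.059 = 0.0202 m. The image is virtual, upright and reduced, on the same side as the object.

0.0202 m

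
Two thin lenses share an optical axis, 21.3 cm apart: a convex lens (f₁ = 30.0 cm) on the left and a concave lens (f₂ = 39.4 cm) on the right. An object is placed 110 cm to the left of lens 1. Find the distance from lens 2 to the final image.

40.4 cm

Lens 1: 1/d_i1 = 1/f₁ − 1/d_o1 = 1/(30.0) − 1/(110) = 0.02424, so d_i1 = 41.25 cm.
The intermediate image is 41.25 cm to the right of lens 1, which lies 19.95 cm to the right of lens 2 — a virtual object — so d_o2 = −19.95 cm.
Lens 2 is diverging, so f₂ = −39.4 cm.
Lens 2: 1/d_i2 = 1/f₂ − 1/d_o2 = 1/(-39.4) − 1/(-19.95) = 0.02474, so d_i2 = 40.4 cm.
The final image is real, 40.4 cm to the right of lens 2 (overall magnification ≈ -0.76).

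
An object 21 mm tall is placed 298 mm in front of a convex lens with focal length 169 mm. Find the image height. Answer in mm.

1/d_i = 1/f − 1/d_o = 1/(169.0) − 1/(298) = 0.002561, so d_i = 390.4 mm.
m = −d_i/d_o = -1.310.
|h_i| = |m|·h_o = 1.310 × 21 = 27.5 mm. The image is real, inverted and enlarged, on the far side of the lens.

27.5 mm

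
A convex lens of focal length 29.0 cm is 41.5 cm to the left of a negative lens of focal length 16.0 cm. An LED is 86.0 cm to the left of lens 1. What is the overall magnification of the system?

Lens 1: 1/d_i1 = 1/(29.0) − 1/(86.0) = 0.02285, so d_i1 = 43.75 cm; m₁ = −d_i1/d_o1 = -0.5087.
d_o2 = 41.5 − (43.75) = -2.250 cm (virtual object).
f₂ = −16.0 cm (diverging).
Lens 2: 1/d_i2 = 1/(-16.0) − 1/(-2.250) = 0.3819, so d_i2 = 2.618 cm; m₂ = −d_i2/d_o2 = +1.164.
m = m₁·m₂ = (-0.5087)(+1.164) = -0.592.

m = -0.592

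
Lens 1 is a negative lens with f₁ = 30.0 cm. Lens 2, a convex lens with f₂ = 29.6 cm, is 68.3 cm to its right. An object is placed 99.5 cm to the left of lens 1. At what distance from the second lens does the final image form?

43.8 cm

Lens 1 is diverging, so f₁ = −30.0 cm.
Lens 1: 1/d_i1 = 1/f₁ − 1/d_o1 = 1/(-30.0) − 1/(99.5) = -0.04338, so d_i1 = -23.05 cm.
The intermediate image is 23.05 cm to the left of lens 1 (virtual), which is 68.3 − (-23.05) = 91.35 cm to the left of lens 2, so d_o2 = +91.35 cm.
Lens 2: 1/d_i2 = 1/f₂ − 1/d_o2 = 1/(29.6) − 1/(91.35) = 0.02284, so d_i2 = 43.8 cm.
The final image is real, 43.8 cm to the right of lens 2 (overall magnification ≈ -0.11).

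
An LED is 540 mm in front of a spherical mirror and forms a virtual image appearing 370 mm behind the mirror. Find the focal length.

Virtual image ⇒ d_i = −370 mm.
1/f = 1/d_o + 1/d_i = 1/(540) + 1/(-370) = -0.0008509, so f = -1180 mm.
Since f is negative, the spherical mirror is convex.

f = -1180 mm (convex)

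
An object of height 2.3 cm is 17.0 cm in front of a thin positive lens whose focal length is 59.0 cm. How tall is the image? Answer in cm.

1/d_i = 1/f − 1/d_o = 1/(59.00) − 1/(17.0) = -0.04187, so d_i = -23.88 cm.
m = −d_i/d_o = +1.405.
|h_i| = |m|·h_o = 1.405 × 2.3 = 3.23 cm. The image is virtual, upright and enlarged, on the same side as the object.

3.23 cm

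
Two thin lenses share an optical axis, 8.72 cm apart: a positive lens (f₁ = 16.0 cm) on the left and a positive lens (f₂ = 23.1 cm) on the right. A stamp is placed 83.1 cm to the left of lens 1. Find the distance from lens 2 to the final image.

7.50 cm

Lens 1: 1/d_i1 = 1/f₁ − 1/d_o1 = 1/(16.0) − 1/(83.1) = 0.05047, so d_i1 = 19.82 cm.
The intermediate image is 19.82 cm to the right of lens 1, which lies 11.10 cm to the right of lens 2 — a virtual object — so d_o2 = −11.10 cm.
Lens 2: 1/d_i2 = 1/f₂ − 1/d_o2 = 1/(23.1) − 1/(-11.10) = 0.1334, so d_i2 = 7.50 cm.
The final image is real, 7.50 cm to the right of lens 2 (overall magnification ≈ -0.16).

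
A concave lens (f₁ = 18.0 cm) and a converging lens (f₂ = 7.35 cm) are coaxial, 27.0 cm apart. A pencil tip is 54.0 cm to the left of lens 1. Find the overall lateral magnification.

f₁ = −18.0 cm (diverging).
Lens 1: 1/d_i1 = 1/(-18.0) − 1/(54.0) = -0.07407, so d_i1 = -13.50 cm; m₁ = −d_i1/d_o1 = +0.2500.
d_o2 = 27.0 − (-13.50) = 40.50 cm.
Lens 2: 1/d_i2 = 1/(7.35) − 1/(40.50) = 0.1114, so d_i2 = 8.980 cm; m₂ = −d_i2/d_o2 = -0.2217.
m = m₁·m₂ = (+0.2500)(-0.2217) = -0.0554.

m = -0.0554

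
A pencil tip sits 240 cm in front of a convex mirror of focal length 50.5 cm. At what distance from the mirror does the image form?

For a convex mirror, f = -50.5 cm.
Mirror equation: 1/s_i = 1/f − 1/s_o = 1/(-50.50) − 1/(240) = -0.01980 − 0.004167 = -0.02397, so s_i = -41.7 cm.
The image is virtual, upright and reduced, behind the mirror.

41.7 cm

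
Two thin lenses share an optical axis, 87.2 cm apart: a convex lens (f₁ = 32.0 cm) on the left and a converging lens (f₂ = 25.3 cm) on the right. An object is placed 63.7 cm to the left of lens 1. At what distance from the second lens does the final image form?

241 cm

Lens 1: 1/d_i1 = 1/f₁ − 1/d_o1 = 1/(32.0) − 1/(63.7) = 0.01555, so d_i1 = 64.30 cm.
The intermediate image is 64.30 cm to the right of lens 1, which is 87.2 − (64.30) = 22.90 cm to the left of lens 2, so d_o2 = +22.90 cm.
Lens 2: 1/d_i2 = 1/f₂ − 1/d_o2 = 1/(25.3) − 1/(22.90) = -0.004142, so d_i2 = -241 cm.
The final image is virtual, 241 cm to the left of lens 2 (overall magnification ≈ -11).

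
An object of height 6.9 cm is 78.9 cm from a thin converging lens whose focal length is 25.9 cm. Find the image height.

1/d_i = 1/f − 1/d_o = 1/(25.90) − 1/(78.9) = 0.02594, so d_i = 38.56 cm.
m = −d_i/d_o = -0.4887.
|h_i| = |m|·h_o = 0.4887 × 6.9 = 3.37 cm. The image is real, inverted and reduced, on the far side of the lens.

3.37 cm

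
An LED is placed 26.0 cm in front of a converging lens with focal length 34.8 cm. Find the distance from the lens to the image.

103 cm

Thin-lens equation: 1/d_i = 1/f − 1/d_o = 1/(34.80) − 1/(26.0) = 0.02874 − 0.03846 = -0.009726, so d_i = -103 cm.
The image is virtual, upright and enlarged, on the same side as the object.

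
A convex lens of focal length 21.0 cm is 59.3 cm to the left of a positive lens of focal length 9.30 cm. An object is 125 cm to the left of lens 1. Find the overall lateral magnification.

Lens 1: 1/d_i1 = 1/(21.0) − 1/(125) = 0.03962, so d_i1 = 25.24 cm; m₁ = −d_i1/d_o1 = -0.2019.
d_o2 = 59.3 − (25.24) = 34.06 cm.
Lens 2: 1/d_i2 = 1/(9.30) − 1/(34.06) = 0.07817, so d_i2 = 12.79 cm; m₂ = −d_i2/d_o2 = -0.3756.
m = m₁·m₂ = (-0.2019)(-0.3756) = +0.0758.

m = +0.0758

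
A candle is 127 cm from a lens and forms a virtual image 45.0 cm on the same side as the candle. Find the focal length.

Virtual image ⇒ d_i = −45.0 cm.
1/f = 1/d_o + 1/d_i = 1/(127) + 1/(-45.0) = -0.01435, so f = -69.7 cm.
Since f is negative, the lens is diverging.

f = -69.7 cm (diverging)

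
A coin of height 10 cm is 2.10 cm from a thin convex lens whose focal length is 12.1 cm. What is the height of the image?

12.1 cm

1/d_i = 1/f − 1/d_o = 1/(12.10) − 1/(2.10) = -0.3935, so d_i = -2.541 cm.
m = −d_i/d_o = +1.210.
|h_i| = |m|·h_o = 1.210 × 10 = 12.1 cm. The image is virtual, upright and enlarged, on the same side as the object.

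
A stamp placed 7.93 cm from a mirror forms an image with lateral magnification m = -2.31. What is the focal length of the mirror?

m = −d_i/d_o ⇒ d_i = −m·d_o = −(-2.31)·(7.93) = 18.32 cm.
1/f = 1/d_o + 1/d_i = 1/(7.93) + 1/(18.32) = 0.1807, so f = 5.53 cm.
Since f is positive, the mirror is concave.

f = 5.53 cm (concave)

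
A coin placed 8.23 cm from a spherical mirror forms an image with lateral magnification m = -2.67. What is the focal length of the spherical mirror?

f = 5.99 cm (concave)

m = −d_i/d_o ⇒ d_i = −m·d_o = −(-2.67)·(8.23) = 21.97 cm.
1/f = 1/d_o + 1/d_i = 1/(8.23) + 1/(21.97) = 0.1670, so f = 5.99 cm.
Since f is positive, the spherical mirror is concave.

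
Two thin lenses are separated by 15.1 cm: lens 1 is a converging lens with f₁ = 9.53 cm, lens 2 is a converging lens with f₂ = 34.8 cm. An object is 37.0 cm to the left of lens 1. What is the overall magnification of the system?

m = -0.371

Lens 1: 1/d_i1 = 1/(9.53) − 1/(37.0) = 0.07790, so d_i1 = 12.84 cm; m₁ = −d_i1/d_o1 = -0.3470.
d_o2 = 15.1 − (12.84) = 2.260 cm.
Lens 2: 1/d_i2 = 1/(34.8) − 1/(2.260) = -0.4137, so d_i2 = -2.417 cm; m₂ = −d_i2/d_o2 = +1.069.
m = m₁·m₂ = (-0.3470)(+1.069) = -0.371.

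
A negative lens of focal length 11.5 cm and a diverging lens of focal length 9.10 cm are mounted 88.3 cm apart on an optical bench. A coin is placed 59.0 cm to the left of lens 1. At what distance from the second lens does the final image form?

Lens 1 is diverging, so f₁ = −11.5 cm.
Lens 1: 1/d_i1 = 1/f₁ − 1/d_o1 = 1/(-11.5) − 1/(59.0) = -0.1039, so d_i1 = -9.624 cm.
The intermediate image is 9.624 cm to the left of lens 1 (virtual), which is 88.3 − (-9.624) = 97.92 cm to the left of lens 2, so d_o2 = +97.92 cm.
Lens 2 is diverging, so f₂ = −9.10 cm.
Lens 2: 1/d_i2 = 1/f₂ − 1/d_o2 = 1/(-9.10) − 1/(97.92) = -0.1201, so d_i2 = -8.33 cm.
The final image is virtual, 8.33 cm to the left of lens 2 (overall magnification ≈ 0.014).

8.33 cm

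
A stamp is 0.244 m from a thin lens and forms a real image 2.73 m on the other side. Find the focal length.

f = 0.224 m (converging)

Real image ⇒ d_i = +2.73 m.
1/f = 1/d_o + 1/d_i = 1/(0.244) + 1/(2.73) = 4.465, so f = 0.224 m.
Since f is positive, the thin lens is converging.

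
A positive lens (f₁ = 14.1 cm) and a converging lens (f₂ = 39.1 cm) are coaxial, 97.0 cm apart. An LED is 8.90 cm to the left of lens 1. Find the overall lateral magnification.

m = -1.29

Lens 1: 1/d_i1 = 1/(14.1) − 1/(8.90) = -0.04144, so d_i1 = -24.13 cm; m₁ = −d_i1/d_o1 = +2.711.
d_o2 = 97.0 − (-24.13) = 121.1 cm.
Lens 2: 1/d_i2 = 1/(39.1) − 1/(121.1) = 0.01732, so d_i2 = 57.74 cm; m₂ = −d_i2/d_o2 = -0.4768.
m = m₁·m₂ = (+2.711)(-0.4768) = -1.29.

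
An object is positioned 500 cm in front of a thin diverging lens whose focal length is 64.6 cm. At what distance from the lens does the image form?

For a diverging lens, f = -64.6 cm.
Lens equation: 1/q = 1/f − 1/p = 1/(-64.60) − 1/(500) = -0.01548 − 0.002000 = -0.01748, so q = -57.2 cm.
The image is virtual, upright and reduced, on the same side as the object.

57.2 cm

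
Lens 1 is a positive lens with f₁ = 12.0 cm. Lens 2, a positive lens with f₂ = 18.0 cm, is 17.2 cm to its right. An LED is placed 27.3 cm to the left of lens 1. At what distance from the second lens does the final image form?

Lens 1: 1/d_i1 = 1/f₁ − 1/d_o1 = 1/(12.0) − 1/(27.3) = 0.04670, so d_i1 = 21.41 cm.
The intermediate image is 21.41 cm to the right of lens 1, which lies 4.210 cm to the right of lens 2 — a virtual object — so d_o2 = −4.210 cm.
Lens 2: 1/d_i2 = 1/f₂ − 1/d_o2 = 1/(18.0) − 1/(-4.210) = 0.2931, so d_i2 = 3.41 cm.
The final image is real, 3.41 cm to the right of lens 2 (overall magnification ≈ -0.64).

3.41 cm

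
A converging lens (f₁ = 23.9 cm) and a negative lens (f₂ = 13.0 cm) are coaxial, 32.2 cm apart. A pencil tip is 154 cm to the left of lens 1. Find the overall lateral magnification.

m = -0.141

Lens 1: 1/d_i1 = 1/(23.9) − 1/(154) = 0.03535, so d_i1 = 28.29 cm; m₁ = −d_i1/d_o1 = -0.1837.
d_o2 = 32.2 − (28.29) = 3.910 cm.
f₂ = −13.0 cm (diverging).
Lens 2: 1/d_i2 = 1/(-13.0) − 1/(3.910) = -0.3327, so d_i2 = -3.006 cm; m₂ = −d_i2/d_o2 = +0.7688.
m = m₁·m₂ = (-0.1837)(+0.7688) = -0.141.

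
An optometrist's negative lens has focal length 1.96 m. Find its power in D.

For a negative lens, f = −1.96 m.
P = 1/f = 1/(-1.96 m) = -0.510 D.

P = -0.510 D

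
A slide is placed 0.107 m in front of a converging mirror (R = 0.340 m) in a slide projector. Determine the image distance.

f = R/2 = 0.340/2 = 0.1700 m.
Mirror equation: 1/s_i = 1/f − 1/s_o = 1/(0.1700) − 1/(0.107) = 5.882 − 9.346 = -3.463, so s_i = -0.289 m.
The image is virtual, upright and enlarged, behind the mirror.

0.289 m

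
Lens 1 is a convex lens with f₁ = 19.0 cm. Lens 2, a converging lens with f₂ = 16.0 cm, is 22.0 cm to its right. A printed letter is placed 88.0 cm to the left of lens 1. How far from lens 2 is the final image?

1.96 cm

Lens 1: 1/d_i1 = 1/f₁ − 1/d_o1 = 1/(19.0) − 1/(88.0) = 0.04127, so d_i1 = 24.23 cm.
The intermediate image is 24.23 cm to the right of lens 1, which lies 2.230 cm to the right of lens 2 — a virtual object — so d_o2 = −2.230 cm.
Lens 2: 1/d_i2 = 1/f₂ − 1/d_o2 = 1/(16.0) − 1/(-2.230) = 0.5109, so d_i2 = 1.96 cm.
The final image is real, 1.96 cm to the right of lens 2 (overall magnification ≈ -0.24).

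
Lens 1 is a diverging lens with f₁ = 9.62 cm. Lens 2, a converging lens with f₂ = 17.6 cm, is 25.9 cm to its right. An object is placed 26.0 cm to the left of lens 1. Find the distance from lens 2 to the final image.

Lens 1 is diverging, so f₁ = −9.62 cm.
Lens 1: 1/d_i1 = 1/f₁ − 1/d_o1 = 1/(-9.62) − 1/(26.0) = -0.1424, so d_i1 = -7.022 cm.
The intermediate image is 7.022 cm to the left of lens 1 (virtual), which is 25.9 − (-7.022) = 32.92 cm to the left of lens 2, so d_o2 = +32.92 cm.
Lens 2: 1/d_i2 = 1/f₂ − 1/d_o2 = 1/(17.6) − 1/(32.92) = 0.02644, so d_i2 = 37.8 cm.
The final image is real, 37.8 cm to the right of lens 2 (overall magnification ≈ -0.31).

37.8 cm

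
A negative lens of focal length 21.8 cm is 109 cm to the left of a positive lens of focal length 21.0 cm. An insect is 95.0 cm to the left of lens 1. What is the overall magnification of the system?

f₁ = −21.8 cm (diverging).
Lens 1: 1/d_i1 = 1/(-21.8) − 1/(95.0) = -0.05640, so d_i1 = -17.73 cm; m₁ = −d_i1/d_o1 = +0.1866.
d_o2 = 109 − (-17.73) = 126.7 cm.
Lens 2: 1/d_i2 = 1/(21.0) − 1/(126.7) = 0.03973, so d_i2 = 25.17 cm; m₂ = −d_i2/d_o2 = -0.1987.
m = m₁·m₂ = (+0.1866)(-0.1987) = -0.0371.

m = -0.0371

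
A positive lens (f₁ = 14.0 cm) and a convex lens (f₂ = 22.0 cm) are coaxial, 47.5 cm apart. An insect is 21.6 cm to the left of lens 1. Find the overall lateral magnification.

Lens 1: 1/d_i1 = 1/(14.0) − 1/(21.6) = 0.02513, so d_i1 = 39.79 cm; m₁ = −d_i1/d_o1 = -1.842.
d_o2 = 47.5 − (39.79) = 7.710 cm.
Lens 2: 1/d_i2 = 1/(22.0) − 1/(7.710) = -0.08425, so d_i2 = -11.87 cm; m₂ = −d_i2/d_o2 = +1.540.
m = m₁·m₂ = (-1.842)(+1.540) = -2.84.

m = -2.84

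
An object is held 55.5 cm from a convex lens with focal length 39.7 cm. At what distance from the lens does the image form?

Lens equation: 1/s_i = 1/f − 1/s_o = 1/(39.70) − 1/(55.5) = 0.02519 − 0.01802 = 0.007171, so s_i = 139 cm.
The image is real, inverted and enlarged, on the far side of the lens.

139 cm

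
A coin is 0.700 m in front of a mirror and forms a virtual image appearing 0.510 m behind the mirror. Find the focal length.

Virtual image ⇒ d_i = −0.510 m.
1/f = 1/d_o + 1/d_i = 1/(0.700) + 1/(-0.510) = -0.5322, so f = -1.88 m.
Since f is negative, the mirror is convex.

f = -1.88 m (convex)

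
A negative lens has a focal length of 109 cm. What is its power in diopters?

For a negative lens, f = −109 cm.
f = -109 cm = -1.09 m.
P = 1/f = 1/(-1.09 m) = -0.917 D.

P = -0.917 D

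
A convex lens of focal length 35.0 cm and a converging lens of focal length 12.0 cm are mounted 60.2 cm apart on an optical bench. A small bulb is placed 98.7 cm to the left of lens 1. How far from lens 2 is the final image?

Lens 1: 1/d_i1 = 1/f₁ − 1/d_o1 = 1/(35.0) − 1/(98.7) = 0.01844, so d_i1 = 54.23 cm.
The intermediate image is 54.23 cm to the right of lens 1, which is 60.2 − (54.23) = 5.970 cm to the left of lens 2, so d_o2 = +5.970 cm.
Lens 2: 1/d_i2 = 1/f₂ − 1/d_o2 = 1/(12.0) − 1/(5.970) = -0.08417, so d_i2 = -11.9 cm.
The final image is virtual, 11.9 cm to the left of lens 2 (overall magnification ≈ -1.1).

11.9 cm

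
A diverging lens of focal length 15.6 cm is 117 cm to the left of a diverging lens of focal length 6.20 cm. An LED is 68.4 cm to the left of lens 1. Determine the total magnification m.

m = +0.00847

f₁ = −15.6 cm (diverging).
Lens 1: 1/d_i1 = 1/(-15.6) − 1/(68.4) = -0.07872, so d_i1 = -12.70 cm; m₁ = −d_i1/d_o1 = +0.1857.
d_o2 = 117 − (-12.70) = 129.7 cm.
f₂ = −6.20 cm (diverging).
Lens 2: 1/d_i2 = 1/(-6.20) − 1/(129.7) = -0.1690, so d_i2 = -5.917 cm; m₂ = −d_i2/d_o2 = +0.04562.
m = m₁·m₂ = (+0.1857)(+0.04562) = +0.00847.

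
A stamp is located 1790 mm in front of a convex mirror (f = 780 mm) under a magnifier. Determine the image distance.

543 mm

For a convex mirror, f = -780 mm.
Mirror equation: 1/q = 1/f − 1/p = 1/(-780.0) − 1/(1790) = -0.001282 − 0.0005587 = -0.001841, so q = -543 mm.
The image is virtual, upright and reduced, behind the mirror.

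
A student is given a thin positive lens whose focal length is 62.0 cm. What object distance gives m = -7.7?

m = −d_i/d_o ⇒ d_i = −m·d_o.
1/f = 1/d_o + 1/d_i = 1/d_o − 1/(m·d_o) = (1 − 1/m)/d_o, so d_o = f(1 − 1/m) = (62.00)(1 − 1/(-7.7)) = 70.1 cm.

70.1 cm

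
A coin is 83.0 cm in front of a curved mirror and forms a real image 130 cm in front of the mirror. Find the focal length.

Real image ⇒ d_i = +130 cm.
1/f = 1/d_o + 1/d_i = 1/(83.0) + 1/(130) = 0.01974, so f = 50.7 cm.
Since f is positive, the curved mirror is concave.

f = 50.7 cm (concave)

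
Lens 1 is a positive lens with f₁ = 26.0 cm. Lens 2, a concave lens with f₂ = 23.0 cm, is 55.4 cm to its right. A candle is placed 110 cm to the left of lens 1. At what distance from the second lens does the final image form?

11.1 cm

Lens 1: 1/d_i1 = 1/f₁ − 1/d_o1 = 1/(26.0) − 1/(110) = 0.02937, so d_i1 = 34.05 cm.
The intermediate image is 34.05 cm to the right of lens 1, which is 55.4 − (34.05) = 21.35 cm to the left of lens 2, so d_o2 = +21.35 cm.
Lens 2 is diverging, so f₂ = −23.0 cm.
Lens 2: 1/d_i2 = 1/f₂ − 1/d_o2 = 1/(-23.0) − 1/(21.35) = -0.09032, so d_i2 = -11.1 cm.
The final image is virtual, 11.1 cm to the left of lens 2 (overall magnification ≈ -0.16).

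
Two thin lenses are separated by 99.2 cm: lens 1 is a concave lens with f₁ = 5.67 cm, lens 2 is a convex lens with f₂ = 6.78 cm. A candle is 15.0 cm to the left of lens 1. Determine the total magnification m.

m = -0.0193

f₁ = −5.67 cm (diverging).
Lens 1: 1/d_i1 = 1/(-5.67) − 1/(15.0) = -0.2430, so d_i1 = -4.115 cm; m₁ = −d_i1/d_o1 = +0.2743.
d_o2 = 99.2 − (-4.115) = 103.3 cm.
Lens 2: 1/d_i2 = 1/(6.78) − 1/(103.3) = 0.1378, so d_i2 = 7.256 cm; m₂ = −d_i2/d_o2 = -0.07024.
m = m₁·m₂ = (+0.2743)(-0.07024) = -0.0193.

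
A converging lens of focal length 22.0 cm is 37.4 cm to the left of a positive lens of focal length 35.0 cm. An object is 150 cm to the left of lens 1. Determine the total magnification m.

Lens 1: 1/d_i1 = 1/(22.0) − 1/(150) = 0.03879, so d_i1 = 25.78 cm; m₁ = −d_i1/d_o1 = -0.1719.
d_o2 = 37.4 − (25.78) = 11.62 cm.
Lens 2: 1/d_i2 = 1/(35.0) − 1/(11.62) = -0.05749, so d_i2 = -17.40 cm; m₂ = −d_i2/d_o2 = +1.497.
m = m₁·m₂ = (-0.1719)(+1.497) = -0.257.

m = -0.257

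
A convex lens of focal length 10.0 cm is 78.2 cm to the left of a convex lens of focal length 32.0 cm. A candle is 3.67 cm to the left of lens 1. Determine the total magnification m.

Lens 1: 1/d_i1 = 1/(10.0) − 1/(3.67) = -0.1725, so d_i1 = -5.798 cm; m₁ = −d_i1/d_o1 = +1.580.
d_o2 = 78.2 − (-5.798) = 84.00 cm.
Lens 2: 1/d_i2 = 1/(32.0) − 1/(84.00) = 0.01935, so d_i2 = 51.69 cm; m₂ = −d_i2/d_o2 = -0.6154.
m = m₁·m₂ = (+1.580)(-0.6154) = -0.972.

m = -0.972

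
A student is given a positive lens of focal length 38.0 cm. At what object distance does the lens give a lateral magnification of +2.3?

21.5 cm

m = −d_i/d_o ⇒ d_i = −m·d_o.
1/f = 1/d_o + 1/d_i = 1/d_o − 1/(m·d_o) = (1 − 1/m)/d_o, so d_o = f(1 − 1/m) = (38.00)(1 − 1/(+2.3)) = 21.5 cm.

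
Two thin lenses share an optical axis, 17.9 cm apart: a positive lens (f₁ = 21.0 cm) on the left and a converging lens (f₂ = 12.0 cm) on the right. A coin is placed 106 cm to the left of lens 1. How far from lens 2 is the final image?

Lens 1: 1/d_i1 = 1/f₁ − 1/d_o1 = 1/(21.0) − 1/(106) = 0.03819, so d_i1 = 26.19 cm.
The intermediate image is 26.19 cm to the right of lens 1, which lies 8.290 cm to the right of lens 2 — a virtual object — so d_o2 = −8.290 cm.
Lens 2: 1/d_i2 = 1/f₂ − 1/d_o2 = 1/(12.0) − 1/(-8.290) = 0.2040, so d_i2 = 4.90 cm.
The final image is real, 4.90 cm to the right of lens 2 (overall magnification ≈ -0.15).

4.90 cm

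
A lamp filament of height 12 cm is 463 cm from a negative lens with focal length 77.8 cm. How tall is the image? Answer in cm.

1.73 cm

For a negative lens, f = -77.8 cm.
1/d_i = 1/f − 1/d_o = 1/(-77.80) − 1/(463) = -0.01501, so d_i = -66.61 cm.
m = −d_i/d_o = +0.1439.
|h_i| = |m|·h_o = 0.1439 × 12 = 1.73 cm. The image is virtual, upright and reduced, on the same side as the object.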